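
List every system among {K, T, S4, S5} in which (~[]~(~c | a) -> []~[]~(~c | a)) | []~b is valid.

S5

S5-tableau for the negation ~((~[]~(~c | a) -> []~[]~(~c | a)) | []~b):
1. ~((~[]~(~c | a) -> []~[]~(~c | a)) | []~b), u
2. ~(~[]~(~c | a) -> []~[]~(~c | a)), u
3. ~[]~b, u
4. ~[]~(~c | a), u
5. ~[]~[]~(~c | a), u
6. b, v
7. ~c | a, w
8. a, w
9. []~(~c | a), x
10. ~(~c | a), u
11. c, u
12. ~a, u
13. ~(~c | a), v
14. c, v
15. ~a, v
16. ~(~c | a), w
17. c, w
18. ~a, w
Accessibility: uRu, uRv, uRw, uRx, vRu, vRv, vRw, vRx, wRu, wRv, wRw, wRx, xRu, xRv, xRw, xRx
Branch closes: a and ~a both at w.
Every branch closes (one shown): valid in S5.
S4-tableau for the negation ~((~[]~(~c | a) -> []~[]~(~c | a)) | []~b):
1. ~((~[]~(~c | a) -> []~[]~(~c | a)) | []~b), u
2. ~(~[]~(~c | a) -> []~[]~(~c | a)), u
3. ~[]~b, u
4. ~[]~(~c | a), u
5. ~[]~[]~(~c | a), u
6. b, v
7. ~c | a, w
8. a, w
9. []~(~c | a), x
10. ~(~c | a), x
11. c, x
12. ~a, x
Accessibility: uRu, uRv, uRw, uRx, vRv, wRw, xRx
Complete open branch: countermodel on an S4-frame, so not valid in S4, nor in K, T (the same frame is also a K-frame and a T-frame).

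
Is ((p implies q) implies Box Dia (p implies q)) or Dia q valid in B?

Valid in B

Tableau for the negation not (((p implies q) implies Box Dia (p implies q)) or Dia q):
1. not (((p implies q) implies Box Dia (p implies q)) or Dia q), u
2. not ((p implies q) implies Box Dia (p implies q)), u
3. not Dia q, u
4. p implies q, u
5. not Box Dia (p implies q), u
6. not q, u
7. not p, u
8. not Dia (p implies q), v
9. not q, v
10. not (p implies q), u
11. p, u
Accessibility: uRu, uRv, vRu, vRv
Branch closes: p and not p both at u.
All branches of the negation close; one closing branch shown above.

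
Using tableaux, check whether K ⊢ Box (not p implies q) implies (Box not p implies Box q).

Valid

Tableau for the negation not (Box (not p implies q) implies (Box not p implies Box q)):
1. not (Box (not p implies q) implies (Box not p implies Box q)), w0
2. Box (not p implies q), w0
3. not (Box not p implies Box q), w0
4. Box not p, w0
5. not Box q, w0
6. not q, w1
7. not p implies q, w1
8. not p, w1
9. q, w1
Accessibility: w0Rw1
Branch closes: q and not q both at w1.
All branches of the negation close; one closing branch shown above.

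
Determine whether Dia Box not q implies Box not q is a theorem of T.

Invalid (countermodel exists)

Tableau for the negation not (Dia Box not q implies Box not q):
1. not (Dia Box not q implies Box not q), 0
2. Dia Box not q, 0   [neg-implies-rule on 1]
3. not Box not q, 0   [neg-implies-rule on 1]
4. Box not q, 1   [Dia-rule on 2: fresh world 1, 0R1]
5. not q, 1   [Box-rule on 4 via 1R1]
6. q, 2   [neg-Box-rule on 3: fresh world 2, 0R2]
Accessibility: 0R0, 0R1, 0R2, 1R1, 2R2
The negation has an open branch (countermodel exists).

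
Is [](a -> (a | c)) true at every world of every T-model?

Tableau for the negation ~[](a -> (a | c)):
1. ~[](a -> (a | c)), 0
2. ~(a -> (a | c)), 1
3. a, 1
4. ~(a | c), 1
5. ~a, 1
6. ~c, 1
Accessibility: 0R0, 0R1, 1R1
Branch closes: a and ~a both at 1.
Every branch of the negation's tableau closes; the branch above is one of them.

Valid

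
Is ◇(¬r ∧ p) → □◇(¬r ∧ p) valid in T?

Tableau for the negation ¬(◇(¬r ∧ p) → □◇(¬r ∧ p)):
1. ¬(◇(¬r ∧ p) → □◇(¬r ∧ p)), w0
2. ◇(¬r ∧ p), w0
3. ¬□◇(¬r ∧ p), w0
4. ¬r ∧ p, w1
5. ¬r, w1
6. p, w1
7. ¬◇(¬r ∧ p), w2
8. ¬(¬r ∧ p), w2
9. ¬p, w2
Accessibility: w0Rw0, w0Rw1, w0Rw2, w1Rw1, w2Rw2
The negation has an open branch (countermodel exists).

No, not valid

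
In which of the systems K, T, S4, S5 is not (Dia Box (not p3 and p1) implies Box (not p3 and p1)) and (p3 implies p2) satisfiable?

S5-tableau for the formula:
1. not (Dia Box (not p3 and p1) implies Box (not p3 and p1)) and (p3 implies p2), w0
2. not (Dia Box (not p3 and p1) implies Box (not p3 and p1)), w0
3. p3 implies p2, w0
4. Dia Box (not p3 and p1), w0
5. not Box (not p3 and p1), w0
6. p2, w0
7. Box (not p3 and p1), w1
8. not p3 and p1, w0
9. not p3, w0
10. p1, w0
11. not p3 and p1, w1
12. not p3, w1
13. p1, w1
14. not (not p3 and p1), w2
15. not p3 and p1, w2
16. not p3, w2
17. p1, w2
18. not p1, w2
Accessibility: w0Rw0, w0Rw1, w0Rw2, w1Rw0, w1Rw1, w1Rw2, w2Rw0, w2Rw1, w2Rw2
Branch closes: p1 and not p1 both at w2.
Every branch closes (one shown): unsatisfiable in S5.
S4-tableau for the formula:
1. not (Dia Box (not p3 and p1) implies Box (not p3 and p1)) and (p3 implies p2), w0
2. not (Dia Box (not p3 and p1) implies Box (not p3 and p1)), w0
3. p3 implies p2, w0
4. Dia Box (not p3 and p1), w0
5. not Box (not p3 and p1), w0
6. p2, w0
7. Box (not p3 and p1), w1
8. not p3 and p1, w1
9. not p3, w1
10. p1, w1
11. not (not p3 and p1), w2
12. not p1, w2
Accessibility: w0Rw0, w0Rw1, w0Rw2, w1Rw1, w2Rw2
Complete open branch: satisfiable in S4, hence also in K, T (this S4-model is also a K-model and a T-model).

K, T, S4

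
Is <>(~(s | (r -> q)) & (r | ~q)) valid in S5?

Invalid (countermodel exists)

Tableau for the negation ~<>(~(s | (r -> q)) & (r | ~q)):
1. ~<>(~(s | (r -> q)) & (r | ~q)), w0
2. ~(~(s | (r -> q)) & (r | ~q)), w0
3. ~(r | ~q), w0
4. ~r, w0
5. q, w0
Accessibility: w0Rw0
The negation has an open branch (countermodel exists).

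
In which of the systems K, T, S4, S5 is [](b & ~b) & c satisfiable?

K

K-tableau for the formula:
1. [](b & ~b) & c, 0
2. [](b & ~b), 0   [&-rule on 1]
3. c, 0   [&-rule on 1]
Complete open branch: satisfiable in K.
T-tableau for the formula:
1. [](b & ~b) & c, 0
2. [](b & ~b), 0   [&-rule on 1]
3. c, 0   [&-rule on 1]
4. b & ~b, 0   [[]-rule on 2 via 0R0]
5. b, 0   [&-rule on 4]
6. ~b, 0   [&-rule on 4]
Accessibility: 0R0
Branch closes: b and ~b both at 0.
Every branch closes (one shown): unsatisfiable in T, hence also in S4, S5 (every S4/S5-frame is a T-frame).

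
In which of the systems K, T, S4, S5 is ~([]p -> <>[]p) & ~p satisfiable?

K

T-tableau for the formula:
1. ~([]p -> <>[]p) & ~p, w0
2. ~([]p -> <>[]p), w0
3. ~p, w0
4. []p, w0
5. ~<>[]p, w0
6. p, w0
Accessibility: w0Rw0
Branch closes: p and ~p both at w0.
Every branch closes (one shown): unsatisfiable in T, hence also in S4, S5 (every S4/S5-frame is a T-frame).
K-tableau for the formula:
1. ~([]p -> <>[]p) & ~p, w0
2. ~([]p -> <>[]p), w0
3. ~p, w0
4. []p, w0
5. ~<>[]p, w0
Complete open branch: satisfiable in K.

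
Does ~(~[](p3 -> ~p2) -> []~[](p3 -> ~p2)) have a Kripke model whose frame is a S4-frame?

1. ~(~[](p3 -> ~p2) -> []~[](p3 -> ~p2)), u
2. ~[](p3 -> ~p2), u
3. ~[]~[](p3 -> ~p2), u
4. ~(p3 -> ~p2), v
5. p3, v
6. p2, v
7. [](p3 -> ~p2), w
8. p3 -> ~p2, w
9. ~p2, w
Accessibility: uRu, uRv, uRw, vRv, wRw

Satisfiable (open branch found)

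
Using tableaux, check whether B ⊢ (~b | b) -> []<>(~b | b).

Valid

Tableau for the negation ~((~b | b) -> []<>(~b | b)):
1. ~((~b | b) -> []<>(~b | b)), 0
2. ~b | b, 0
3. ~[]<>(~b | b), 0
4. b, 0
5. ~<>(~b | b), 1
6. ~(~b | b), 0
7. ~b, 0
Accessibility: 0R0, 0R1, 1R0, 1R1
Branch closes: b and ~b both at 0.
Every branch of the negation's tableau closes; the branch above is one of them.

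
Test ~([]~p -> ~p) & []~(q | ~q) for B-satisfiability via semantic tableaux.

No, unsatisfiable

1. ~([]~p -> ~p) & []~(q | ~q), w0
2. ~([]~p -> ~p), w0
3. []~(q | ~q), w0
4. []~p, w0
5. p, w0
6. ~(q | ~q), w0
7. ~q, w0
8. q, w0
Accessibility: w0Rw0
Branch closes: q and ~q both at w0.
Every branch closes; the branch above is one of them.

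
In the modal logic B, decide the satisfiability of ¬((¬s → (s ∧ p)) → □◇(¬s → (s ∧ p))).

1. ¬((¬s → (s ∧ p)) → □◇(¬s → (s ∧ p))), u
2. ¬s → (s ∧ p), u
3. ¬□◇(¬s → (s ∧ p)), u
4. s ∧ p, u
5. s, u
6. p, u
7. ¬◇(¬s → (s ∧ p)), v
8. ¬(¬s → (s ∧ p)), u
9. ¬s, u
10. ¬(s ∧ p), u
Accessibility: uRu, uRv, vRu, vRv
Branch closes: s and ¬s both at u.
All branches of the tableau close; one closing branch shown above.

Unsatisfiable (every branch closes)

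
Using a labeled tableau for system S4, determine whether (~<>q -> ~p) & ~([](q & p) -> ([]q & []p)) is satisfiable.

Unsatisfiable

1. (~<>q -> ~p) & ~([](q & p) -> ([]q & []p)), w0
2. ~<>q -> ~p, w0
3. ~([](q & p) -> ([]q & []p)), w0
4. [](q & p), w0
5. ~([]q & []p), w0
6. q & p, w0
7. q, w0
8. p, w0
9. <>q, w0
10. ~[]p, w0
11. q, w1
12. q & p, w1
13. p, w1
14. ~p, w2
15. q & p, w2
16. q, w2
17. p, w2
Accessibility: w0Rw0, w0Rw1, w0Rw2, w1Rw1, w2Rw2
Branch closes: p and ~p both at w2.
All branches of the tableau close; one closing branch shown above.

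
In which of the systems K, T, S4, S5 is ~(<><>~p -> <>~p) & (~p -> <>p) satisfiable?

K, T

S4-tableau for the formula:
1. ~(<><>~p -> <>~p) & (~p -> <>p), 0
2. ~(<><>~p -> <>~p), 0
3. ~p -> <>p, 0
4. <><>~p, 0
5. ~<>~p, 0
6. p, 0
7. <>p, 0
8. <>~p, 1
9. p, 1
10. p, 2
11. ~p, 3
12. p, 3
Accessibility: 0R0, 0R1, 0R2, 0R3, 1R1, 1R3, 2R2, 3R3
Branch closes: p and ~p both at 3.
Every branch closes (one shown): unsatisfiable in S4, hence also in S5 (every S5-frame is an S4-frame).
T-tableau for the formula:
1. ~(<><>~p -> <>~p) & (~p -> <>p), 0
2. ~(<><>~p -> <>~p), 0
3. ~p -> <>p, 0
4. <><>~p, 0
5. ~<>~p, 0
6. p, 0
7. <>p, 0
8. <>~p, 1
9. p, 1
10. p, 2
11. ~p, 3
Accessibility: 0R0, 0R1, 0R2, 1R1, 1R3, 2R2, 3R3
Complete open branch: satisfiable in T, hence also in K (this T-model is also a K-model).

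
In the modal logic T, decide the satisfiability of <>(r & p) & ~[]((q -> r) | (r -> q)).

Unsatisfiable (every branch closes)

1. <>(r & p) & ~[]((q -> r) | (r -> q)), 0
2. <>(r & p), 0
3. ~[]((q -> r) | (r -> q)), 0
4. r & p, 1
5. r, 1
6. p, 1
7. ~((q -> r) | (r -> q)), 2
8. ~(q -> r), 2
9. ~(r -> q), 2
10. q, 2
11. ~r, 2
12. r, 2
13. ~q, 2
Accessibility: 0R0, 0R1, 0R2, 1R1, 2R2
Branch closes: r and ~r both at 2.
(One branch shown.) All branches close.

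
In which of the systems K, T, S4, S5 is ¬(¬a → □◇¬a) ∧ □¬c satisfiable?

K, T, S4

S4-tableau for the formula:
1. ¬(¬a → □◇¬a) ∧ □¬c, 0
2. ¬(¬a → □◇¬a), 0
3. □¬c, 0
4. ¬a, 0
5. ¬□◇¬a, 0
6. ¬c, 0
7. ¬◇¬a, 1
8. ¬c, 1
9. a, 1
Accessibility: 0R0, 0R1, 1R1
Complete open branch: satisfiable in S4, hence also in K, T (this S4-model is also a K-model and a T-model).
S5-tableau for the formula:
1. ¬(¬a → □◇¬a) ∧ □¬c, 0
2. ¬(¬a → □◇¬a), 0
3. □¬c, 0
4. ¬a, 0
5. ¬□◇¬a, 0
6. ¬c, 0
7. ¬◇¬a, 1
8. ¬c, 1
9. a, 0
Accessibility: 0R0, 0R1, 1R0, 1R1
Branch closes: a and ¬a both at 0.
Every branch closes (one shown): unsatisfiable in S5.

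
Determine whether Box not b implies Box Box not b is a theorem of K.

Tableau for the negation not (Box not b implies Box Box not b):
1. not (Box not b implies Box Box not b), w0
2. Box not b, w0   [neg-implies-rule on 1]
3. not Box Box not b, w0   [neg-implies-rule on 1]
4. not Box not b, w1   [neg-Box-rule on 3: fresh world w1, w0Rw1]
5. not b, w1   [Box-rule on 2 via w0Rw1]
6. b, w2   [neg-Box-rule on 4: fresh world w2, w1Rw2]
Accessibility: w0Rw1, w1Rw2
The negation has an open branch (countermodel exists).

Not valid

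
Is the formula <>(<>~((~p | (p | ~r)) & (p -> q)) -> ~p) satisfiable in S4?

1. <>(<>~((~p | (p | ~r)) & (p -> q)) -> ~p), w0
2. <>~((~p | (p | ~r)) & (p -> q)) -> ~p, w1
3. ~p, w1
Accessibility: w0Rw0, w0Rw1, w1Rw1

Yes, satisfiable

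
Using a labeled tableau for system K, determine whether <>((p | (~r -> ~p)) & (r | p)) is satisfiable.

Yes, satisfiable

1. <>((p | (~r -> ~p)) & (r | p)), w0
2. (p | (~r -> ~p)) & (r | p), w1
3. p | (~r -> ~p), w1
4. r | p, w1
5. ~r -> ~p, w1
6. p, w1
7. r, w1
Accessibility: w0Rw1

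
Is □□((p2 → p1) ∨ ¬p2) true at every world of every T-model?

Tableau for the negation ¬□□((p2 → p1) ∨ ¬p2):
1. ¬□□((p2 → p1) ∨ ¬p2), w0
2. ¬□((p2 → p1) ∨ ¬p2), w1
3. ¬((p2 → p1) ∨ ¬p2), w2
4. ¬(p2 → p1), w2
5. p2, w2
6. ¬p1, w2
Accessibility: w0Rw0, w0Rw1, w1Rw1, w1Rw2, w2Rw2
The negation has an open branch (countermodel exists).

Invalid (countermodel exists)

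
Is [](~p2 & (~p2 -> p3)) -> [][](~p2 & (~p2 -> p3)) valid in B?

Tableau for the negation ~([](~p2 & (~p2 -> p3)) -> [][](~p2 & (~p2 -> p3))):
1. ~([](~p2 & (~p2 -> p3)) -> [][](~p2 & (~p2 -> p3))), w0
2. [](~p2 & (~p2 -> p3)), w0
3. ~[][](~p2 & (~p2 -> p3)), w0
4. ~p2 & (~p2 -> p3), w0
5. ~p2, w0
6. ~p2 -> p3, w0
7. p3, w0
8. ~[](~p2 & (~p2 -> p3)), w1
9. ~p2 & (~p2 -> p3), w1
10. ~p2, w1
11. ~p2 -> p3, w1
12. p3, w1
13. ~(~p2 & (~p2 -> p3)), w2
14. ~(~p2 -> p3), w2
15. ~p2, w2
16. ~p3, w2
Accessibility: w0Rw0, w0Rw1, w1Rw0, w1Rw1, w1Rw2, w2Rw1, w2Rw2
The negation has an open branch (countermodel exists).

Not valid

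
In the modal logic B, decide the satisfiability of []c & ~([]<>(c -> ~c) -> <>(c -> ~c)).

1. []c & ~([]<>(c -> ~c) -> <>(c -> ~c)), u
2. []c, u
3. ~([]<>(c -> ~c) -> <>(c -> ~c)), u
4. []<>(c -> ~c), u
5. ~<>(c -> ~c), u
6. c, u
7. <>(c -> ~c), u
8. ~(c -> ~c), u
9. c -> ~c, v
10. c, v
11. <>(c -> ~c), v
12. ~(c -> ~c), v
13. ~c, v
Accessibility: uRu, uRv, vRu, vRv
Branch closes: c and ~c both at v.
Every branch closes; the branch above is one of them.

No, unsatisfiable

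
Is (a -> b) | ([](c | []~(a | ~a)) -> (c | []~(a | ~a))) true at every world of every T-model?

Valid in T

Tableau for the negation ~((a -> b) | ([](c | []~(a | ~a)) -> (c | []~(a | ~a)))):
1. ~((a -> b) | ([](c | []~(a | ~a)) -> (c | []~(a | ~a)))), 0
2. ~(a -> b), 0
3. ~([](c | []~(a | ~a)) -> (c | []~(a | ~a))), 0
4. a, 0
5. ~b, 0
6. [](c | []~(a | ~a)), 0
7. ~(c | []~(a | ~a)), 0
8. ~c, 0
9. ~[]~(a | ~a), 0
10. c | []~(a | ~a), 0
11. []~(a | ~a), 0
12. ~(a | ~a), 0
13. ~a, 0
Accessibility: 0R0
Branch closes: a and ~a both at 0.
All branches of the negation close; one closing branch shown above.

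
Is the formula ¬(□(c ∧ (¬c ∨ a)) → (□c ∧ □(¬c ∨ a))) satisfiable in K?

1. ¬(□(c ∧ (¬c ∨ a)) → (□c ∧ □(¬c ∨ a))), w0
2. □(c ∧ (¬c ∨ a)), w0
3. ¬(□c ∧ □(¬c ∨ a)), w0
4. ¬□(¬c ∨ a), w0
5. ¬(¬c ∨ a), w1
6. c, w1
7. ¬a, w1
8. c ∧ (¬c ∨ a), w1
9. ¬c ∨ a, w1
10. a, w1
Accessibility: w0Rw1
Branch closes: a and ¬a both at w1.
All branches of the tableau close; one closing branch shown above.

Unsatisfiable (every branch closes)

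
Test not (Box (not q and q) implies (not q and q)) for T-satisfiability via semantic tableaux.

1. not (Box (not q and q) implies (not q and q)), 0
2. Box (not q and q), 0
3. not (not q and q), 0
4. not q and q, 0
5. not q, 0
6. q, 0
Accessibility: 0R0
Branch closes: q and not q both at 0.
Every branch closes; the branch above is one of them.

Unsatisfiable (every branch closes)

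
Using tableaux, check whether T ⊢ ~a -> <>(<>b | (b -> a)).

Valid

Tableau for the negation ~(~a -> <>(<>b | (b -> a))):
1. ~(~a -> <>(<>b | (b -> a))), u
2. ~a, u
3. ~<>(<>b | (b -> a)), u
4. ~(<>b | (b -> a)), u
5. ~<>b, u
6. ~(b -> a), u
7. b, u
8. ~b, u
Accessibility: uRu
Branch closes: b and ~b both at u.
All branches of the negation close; one closing branch shown above.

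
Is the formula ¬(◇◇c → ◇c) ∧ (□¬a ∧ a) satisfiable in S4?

Unsatisfiable

1. ¬(◇◇c → ◇c) ∧ (□¬a ∧ a), w0
2. ¬(◇◇c → ◇c), w0
3. □¬a ∧ a, w0
4. ◇◇c, w0
5. ¬◇c, w0
6. □¬a, w0
7. a, w0
8. ¬c, w0
9. ¬a, w0
Accessibility: w0Rw0
Branch closes: a and ¬a both at w0.
All branches of the tableau close; one closing branch shown above.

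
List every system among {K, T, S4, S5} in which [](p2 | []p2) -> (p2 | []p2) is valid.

T, S4, S5

K-tableau for the negation ~([](p2 | []p2) -> (p2 | []p2)):
1. ~([](p2 | []p2) -> (p2 | []p2)), u
2. [](p2 | []p2), u
3. ~(p2 | []p2), u
4. ~p2, u
5. ~[]p2, u
6. ~p2, v
7. p2 | []p2, v
8. []p2, v
Accessibility: uRv
Complete open branch: countermodel on a K-frame, so not valid in K.
T-tableau for the negation ~([](p2 | []p2) -> (p2 | []p2)):
1. ~([](p2 | []p2) -> (p2 | []p2)), u
2. [](p2 | []p2), u
3. ~(p2 | []p2), u
4. ~p2, u
5. ~[]p2, u
6. p2 | []p2, u
7. []p2, u
8. p2, u
Accessibility: uRu
Branch closes: p2 and ~p2 both at u.
Every branch closes (one shown): valid in T, hence also in S4, S5 (every theorem of T is a theorem of S4 and S5).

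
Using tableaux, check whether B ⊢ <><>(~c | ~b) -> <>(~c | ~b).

Tableau for the negation ~(<><>(~c | ~b) -> <>(~c | ~b)):
1. ~(<><>(~c | ~b) -> <>(~c | ~b)), u
2. <><>(~c | ~b), u
3. ~<>(~c | ~b), u
4. ~(~c | ~b), u
5. c, u
6. b, u
7. <>(~c | ~b), v
8. ~(~c | ~b), v
9. c, v
10. b, v
11. ~c | ~b, w
12. ~b, w
Accessibility: uRu, uRv, vRu, vRv, vRw, wRv, wRw
The negation has an open branch (countermodel exists).

No, not valid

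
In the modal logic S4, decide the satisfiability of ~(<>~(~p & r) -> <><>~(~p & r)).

Unsatisfiable

1. ~(<>~(~p & r) -> <><>~(~p & r)), u
2. <>~(~p & r), u
3. ~<><>~(~p & r), u
4. ~<>~(~p & r), u
5. ~p & r, u
6. ~p, u
7. r, u
8. ~(~p & r), v
9. ~<>~(~p & r), v
10. ~p & r, v
11. ~p, v
12. r, v
13. ~r, v
Accessibility: uRu, uRv, vRv
Branch closes: r and ~r both at v.
All branches of the tableau close; one closing branch shown above.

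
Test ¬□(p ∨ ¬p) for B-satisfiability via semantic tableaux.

No, unsatisfiable

1. ¬□(p ∨ ¬p), 0
2. ¬(p ∨ ¬p), 1   [¬□-rule on 1: fresh world 1, 0R1]
3. ¬p, 1   [¬∨-rule on 2]
4. p, 1   [¬∨-rule on 2]
Accessibility: 0R0, 0R1, 1R0, 1R1
Branch closes: p and ¬p both at 1.
All branches of the tableau close; one closing branch shown above.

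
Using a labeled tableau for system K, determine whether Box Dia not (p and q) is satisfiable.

Satisfiable

1. Box Dia not (p and q), w0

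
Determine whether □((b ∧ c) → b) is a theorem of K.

Yes, valid

Tableau for the negation ¬□((b ∧ c) → b):
1. ¬□((b ∧ c) → b), u
2. ¬((b ∧ c) → b), v
3. b ∧ c, v
4. ¬b, v
5. b, v
6. c, v
Accessibility: uRv
Branch closes: b and ¬b both at v.
All branches of the negation close; one closing branch shown above.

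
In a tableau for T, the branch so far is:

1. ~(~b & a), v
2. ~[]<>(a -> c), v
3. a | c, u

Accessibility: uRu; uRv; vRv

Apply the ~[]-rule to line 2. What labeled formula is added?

a fresh world w with vRw, and ~<>(a -> c) at w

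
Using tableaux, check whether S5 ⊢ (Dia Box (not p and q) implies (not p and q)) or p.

Tableau for the negation not ((Dia Box (not p and q) implies (not p and q)) or p):
1. not ((Dia Box (not p and q) implies (not p and q)) or p), w0
2. not (Dia Box (not p and q) implies (not p and q)), w0
3. not p, w0
4. Dia Box (not p and q), w0
5. not (not p and q), w0
6. not q, w0
7. Box (not p and q), w1
8. not p and q, w0
9. q, w0
Accessibility: w0Rw0, w0Rw1, w1Rw0, w1Rw1
Branch closes: q and not q both at w0.
All branches of the negation close; one closing branch shown above.

Valid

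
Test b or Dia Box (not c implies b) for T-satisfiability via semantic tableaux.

Yes, satisfiable

1. b or Dia Box (not c implies b), w0
2. Dia Box (not c implies b), w0
3. Box (not c implies b), w1
4. not c implies b, w1
5. b, w1
Accessibility: w0Rw0, w0Rw1, w1Rw1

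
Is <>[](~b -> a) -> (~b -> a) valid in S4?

Not valid

Tableau for the negation ~(<>[](~b -> a) -> (~b -> a)):
1. ~(<>[](~b -> a) -> (~b -> a)), 0
2. <>[](~b -> a), 0
3. ~(~b -> a), 0
4. ~b, 0
5. ~a, 0
6. [](~b -> a), 1
7. ~b -> a, 1
8. a, 1
Accessibility: 0R0, 0R1, 1R1
The negation has an open branch (countermodel exists).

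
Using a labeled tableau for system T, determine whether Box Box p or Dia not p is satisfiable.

Satisfiable (open branch found)

1. Box Box p or Dia not p, w0
2. Dia not p, w0
3. not p, w1
Accessibility: w0Rw0, w0Rw1, w1Rw1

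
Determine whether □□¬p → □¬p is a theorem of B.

Tableau for the negation ¬(□□¬p → □¬p):
1. ¬(□□¬p → □¬p), u
2. □□¬p, u   [¬→-rule on 1]
3. ¬□¬p, u   [¬→-rule on 1]
4. □¬p, u   [□-rule on 2 via uRu]
5. ¬p, u   [□-rule on 4 via uRu]
6. p, v   [¬□-rule on 3: fresh world v, uRv]
7. □¬p, v   [□-rule on 2 via uRv]
8. ¬p, v   [□-rule on 4 via uRv]
Accessibility: uRu, uRv, vRu, vRv
Branch closes: p and ¬p both at v.
Every branch of the negation's tableau closes; the branch above is one of them.

Valid in B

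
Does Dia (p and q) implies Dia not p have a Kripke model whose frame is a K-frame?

Satisfiable

1. Dia (p and q) implies Dia not p, u
2. Dia not p, u
3. not p, v
Accessibility: uRv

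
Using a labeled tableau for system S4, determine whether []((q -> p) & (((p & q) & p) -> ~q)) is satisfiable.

Yes, satisfiable

1. []((q -> p) & (((p & q) & p) -> ~q)), 0
2. (q -> p) & (((p & q) & p) -> ~q), 0
3. q -> p, 0
4. ((p & q) & p) -> ~q, 0
5. p, 0
6. ~q, 0
Accessibility: 0R0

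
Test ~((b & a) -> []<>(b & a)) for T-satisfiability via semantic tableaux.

Satisfiable

1. ~((b & a) -> []<>(b & a)), 0
2. b & a, 0
3. ~[]<>(b & a), 0
4. b, 0
5. a, 0
6. ~<>(b & a), 1
7. ~(b & a), 1
8. ~a, 1
Accessibility: 0R0, 0R1, 1R1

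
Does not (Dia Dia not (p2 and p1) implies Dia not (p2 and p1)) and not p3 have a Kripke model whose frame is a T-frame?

1. not (Dia Dia not (p2 and p1) implies Dia not (p2 and p1)) and not p3, w0
2. not (Dia Dia not (p2 and p1) implies Dia not (p2 and p1)), w0
3. not p3, w0
4. Dia Dia not (p2 and p1), w0
5. not Dia not (p2 and p1), w0
6. p2 and p1, w0
7. p2, w0
8. p1, w0
9. Dia not (p2 and p1), w1
10. p2 and p1, w1
11. p2, w1
12. p1, w1
13. not (p2 and p1), w2
14. not p1, w2
Accessibility: w0Rw0, w0Rw1, w1Rw1, w1Rw2, w2Rw2

Yes, satisfiable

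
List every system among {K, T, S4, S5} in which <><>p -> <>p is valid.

S4-tableau for the negation ~(<><>p -> <>p):
1. ~(<><>p -> <>p), 0
2. <><>p, 0
3. ~<>p, 0
4. ~p, 0
5. <>p, 1
6. ~p, 1
7. p, 2
8. ~p, 2
Accessibility: 0R0, 0R1, 0R2, 1R1, 1R2, 2R2
Branch closes: p and ~p both at 2.
Every branch closes (one shown): valid in S4, hence also in S5 (every theorem of S4 is a theorem of S5).
T-tableau for the negation ~(<><>p -> <>p):
1. ~(<><>p -> <>p), 0
2. <><>p, 0
3. ~<>p, 0
4. ~p, 0
5. <>p, 1
6. ~p, 1
7. p, 2
Accessibility: 0R0, 0R1, 1R1, 1R2, 2R2
Complete open branch: countermodel on a T-frame, so not valid in T, nor in K (the same frame is also a K-frame).

S4, S5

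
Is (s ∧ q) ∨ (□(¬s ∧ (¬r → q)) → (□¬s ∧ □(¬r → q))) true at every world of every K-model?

Tableau for the negation ¬((s ∧ q) ∨ (□(¬s ∧ (¬r → q)) → (□¬s ∧ □(¬r → q)))):
1. ¬((s ∧ q) ∨ (□(¬s ∧ (¬r → q)) → (□¬s ∧ □(¬r → q)))), w0
2. ¬(s ∧ q), w0
3. ¬(□(¬s ∧ (¬r → q)) → (□¬s ∧ □(¬r → q))), w0
4. □(¬s ∧ (¬r → q)), w0
5. ¬(□¬s ∧ □(¬r → q)), w0
6. ¬q, w0
7. ¬□(¬r → q), w0
8. ¬(¬r → q), w1
9. ¬r, w1
10. ¬q, w1
11. ¬s ∧ (¬r → q), w1
12. ¬s, w1
13. ¬r → q, w1
14. q, w1
Accessibility: w0Rw1
Branch closes: q and ¬q both at w1.
All branches of the negation close; one closing branch shown above.

Valid in K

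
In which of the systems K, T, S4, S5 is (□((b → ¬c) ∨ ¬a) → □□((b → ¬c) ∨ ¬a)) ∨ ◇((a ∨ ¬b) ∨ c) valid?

S4, S5

S4-tableau for the negation ¬((□((b → ¬c) ∨ ¬a) → □□((b → ¬c) ∨ ¬a)) ∨ ◇((a ∨ ¬b) ∨ c)):
1. ¬((□((b → ¬c) ∨ ¬a) → □□((b → ¬c) ∨ ¬a)) ∨ ◇((a ∨ ¬b) ∨ c)), 0
2. ¬(□((b → ¬c) ∨ ¬a) → □□((b → ¬c) ∨ ¬a)), 0   [¬∨-rule on 1]
3. ¬◇((a ∨ ¬b) ∨ c), 0   [¬∨-rule on 1]
4. □((b → ¬c) ∨ ¬a), 0   [¬→-rule on 2]
5. ¬□□((b → ¬c) ∨ ¬a), 0   [¬→-rule on 2]
6. ¬((a ∨ ¬b) ∨ c), 0   [¬◇-rule on 3 via 0R0]
7. ¬(a ∨ ¬b), 0   [¬∨-rule on 6]
8. ¬c, 0   [¬∨-rule on 6]
9. ¬a, 0   [¬∨-rule on 7]
10. b, 0   [¬∨-rule on 7]
11. (b → ¬c) ∨ ¬a, 0   [□-rule on 4 via 0R0]
12. b → ¬c, 0   [∨-rule on 11 (branches; this branch)]
13. ¬□((b → ¬c) ∨ ¬a), 1   [¬□-rule on 5: fresh world 1, 0R1]
14. ¬((a ∨ ¬b) ∨ c), 1   [¬◇-rule on 3 via 0R1]
15. ¬(a ∨ ¬b), 1   [¬∨-rule on 14]
16. ¬c, 1   [¬∨-rule on 14]
17. ¬a, 1   [¬∨-rule on 15]
18. b, 1   [¬∨-rule on 15]
19. (b → ¬c) ∨ ¬a, 1   [□-rule on 4 via 0R1]
20. b → ¬c, 1   [∨-rule on 19 (branches; this branch)]
21. ¬((b → ¬c) ∨ ¬a), 2   [¬□-rule on 13: fresh world 2, 1R2]
22. ¬(b → ¬c), 2   [¬∨-rule on 21]
23. a, 2   [¬∨-rule on 21]
24. b, 2   [¬→-rule on 22]
25. c, 2   [¬→-rule on 22]
26. ¬((a ∨ ¬b) ∨ c), 2   [¬◇-rule on 3 via 0R2]
27. ¬(a ∨ ¬b), 2   [¬∨-rule on 26]
28. ¬c, 2   [¬∨-rule on 26]
Accessibility: 0R0, 0R1, 0R2, 1R1, 1R2, 2R2
Branch closes: c and ¬c both at 2.
Every branch closes (one shown): valid in S4, hence also in S5 (every theorem of S4 is a theorem of S5).
T-tableau for the negation ¬((□((b → ¬c) ∨ ¬a) → □□((b → ¬c) ∨ ¬a)) ∨ ◇((a ∨ ¬b) ∨ c)):
1. ¬((□((b → ¬c) ∨ ¬a) → □□((b → ¬c) ∨ ¬a)) ∨ ◇((a ∨ ¬b) ∨ c)), 0
2. ¬(□((b → ¬c) ∨ ¬a) → □□((b → ¬c) ∨ ¬a)), 0   [¬∨-rule on 1]
3. ¬◇((a ∨ ¬b) ∨ c), 0   [¬∨-rule on 1]
4. □((b → ¬c) ∨ ¬a), 0   [¬→-rule on 2]
5. ¬□□((b → ¬c) ∨ ¬a), 0   [¬→-rule on 2]
6. ¬((a ∨ ¬b) ∨ c), 0   [¬◇-rule on 3 via 0R0]
7. ¬(a ∨ ¬b), 0   [¬∨-rule on 6]
8. ¬c, 0   [¬∨-rule on 6]
9. ¬a, 0   [¬∨-rule on 7]
10. b, 0   [¬∨-rule on 7]
11. (b → ¬c) ∨ ¬a, 0   [□-rule on 4 via 0R0]
12. ¬□((b → ¬c) ∨ ¬a), 1   [¬□-rule on 5: fresh world 1, 0R1]
13. ¬((a ∨ ¬b) ∨ c), 1   [¬◇-rule on 3 via 0R1]
14. ¬(a ∨ ¬b), 1   [¬∨-rule on 13]
15. ¬c, 1   [¬∨-rule on 13]
16. ¬a, 1   [¬∨-rule on 14]
17. b, 1   [¬∨-rule on 14]
18. (b → ¬c) ∨ ¬a, 1   [□-rule on 4 via 0R1]
19. ¬((b → ¬c) ∨ ¬a), 2   [¬□-rule on 12: fresh world 2, 1R2]
20. ¬(b → ¬c), 2   [¬∨-rule on 19]
21. a, 2   [¬∨-rule on 19]
22. b, 2   [¬→-rule on 20]
23. c, 2   [¬→-rule on 20]
Accessibility: 0R0, 0R1, 1R1, 1R2, 2R2
Complete open branch: countermodel on a T-frame, so not valid in T, nor in K (the same frame is also a K-frame).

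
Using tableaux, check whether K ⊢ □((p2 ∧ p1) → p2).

Tableau for the negation ¬□((p2 ∧ p1) → p2):
1. ¬□((p2 ∧ p1) → p2), w0
2. ¬((p2 ∧ p1) → p2), w1   [¬□-rule on 1: fresh world w1, w0Rw1]
3. p2 ∧ p1, w1   [¬→-rule on 2]
4. ¬p2, w1   [¬→-rule on 2]
5. p2, w1   [∧-rule on 3]
6. p1, w1   [∧-rule on 3]
Accessibility: w0Rw1
Branch closes: p2 and ¬p2 both at w1.
Every branch of the negation's tableau closes; the branch above is one of them.

Valid in K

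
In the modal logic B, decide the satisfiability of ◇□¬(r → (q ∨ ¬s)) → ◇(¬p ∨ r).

1. ◇□¬(r → (q ∨ ¬s)) → ◇(¬p ∨ r), 0
2. ◇(¬p ∨ r), 0   [→-rule on 1 (branches; this branch)]
3. ¬p ∨ r, 1   [◇-rule on 2: fresh world 1, 0R1]
4. r, 1   [∨-rule on 3 (branches; this branch)]
Accessibility: 0R0, 0R1, 1R0, 1R1

Satisfiable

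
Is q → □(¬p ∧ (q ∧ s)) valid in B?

No, not valid

Tableau for the negation ¬(q → □(¬p ∧ (q ∧ s))):
1. ¬(q → □(¬p ∧ (q ∧ s))), w0
2. q, w0
3. ¬□(¬p ∧ (q ∧ s)), w0
4. ¬(¬p ∧ (q ∧ s)), w1
5. ¬(q ∧ s), w1
6. ¬s, w1
Accessibility: w0Rw0, w0Rw1, w1Rw0, w1Rw1
The negation has an open branch (countermodel exists).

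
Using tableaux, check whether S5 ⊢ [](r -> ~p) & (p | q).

Tableau for the negation ~([](r -> ~p) & (p | q)):
1. ~([](r -> ~p) & (p | q)), w0
2. ~(p | q), w0   [~&-rule on 1 (branches; this branch)]
3. ~p, w0   [~|-rule on 2]
4. ~q, w0   [~|-rule on 2]
Accessibility: w0Rw0
The negation has an open branch (countermodel exists).

Not valid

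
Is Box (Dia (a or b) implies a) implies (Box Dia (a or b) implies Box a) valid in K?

Valid in K

Tableau for the negation not (Box (Dia (a or b) implies a) implies (Box Dia (a or b) implies Box a)):
1. not (Box (Dia (a or b) implies a) implies (Box Dia (a or b) implies Box a)), 0
2. Box (Dia (a or b) implies a), 0
3. not (Box Dia (a or b) implies Box a), 0
4. Box Dia (a or b), 0
5. not Box a, 0
6. not a, 1
7. Dia (a or b) implies a, 1
8. Dia (a or b), 1
9. not Dia (a or b), 1
10. a or b, 2
11. not (a or b), 2
12. not a, 2
13. not b, 2
14. b, 2
Accessibility: 0R1, 1R2
Branch closes: b and not b both at 2.
Every branch of the negation's tableau closes; the branch above is one of them.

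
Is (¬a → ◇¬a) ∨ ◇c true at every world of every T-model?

Valid in T

Tableau for the negation ¬((¬a → ◇¬a) ∨ ◇c):
1. ¬((¬a → ◇¬a) ∨ ◇c), 0
2. ¬(¬a → ◇¬a), 0   [¬∨-rule on 1]
3. ¬◇c, 0   [¬∨-rule on 1]
4. ¬a, 0   [¬→-rule on 2]
5. ¬◇¬a, 0   [¬→-rule on 2]
6. ¬c, 0   [¬◇-rule on 3 via 0R0]
7. a, 0   [¬◇-rule on 5 via 0R0]
Accessibility: 0R0
Branch closes: a and ¬a both at 0.
All branches of the negation close; one closing branch shown above.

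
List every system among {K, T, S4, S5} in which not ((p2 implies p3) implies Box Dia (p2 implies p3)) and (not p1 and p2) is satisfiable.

K, T, S4

S4-tableau for the formula:
1. not ((p2 implies p3) implies Box Dia (p2 implies p3)) and (not p1 and p2), 0
2. not ((p2 implies p3) implies Box Dia (p2 implies p3)), 0
3. not p1 and p2, 0
4. p2 implies p3, 0
5. not Box Dia (p2 implies p3), 0
6. not p1, 0
7. p2, 0
8. p3, 0
9. not Dia (p2 implies p3), 1
10. not (p2 implies p3), 1
11. p2, 1
12. not p3, 1
Accessibility: 0R0, 0R1, 1R1
Complete open branch: satisfiable in S4, hence also in K, T (this S4-model is also a K-model and a T-model).
S5-tableau for the formula:
1. not ((p2 implies p3) implies Box Dia (p2 implies p3)) and (not p1 and p2), 0
2. not ((p2 implies p3) implies Box Dia (p2 implies p3)), 0
3. not p1 and p2, 0
4. p2 implies p3, 0
5. not Box Dia (p2 implies p3), 0
6. not p1, 0
7. p2, 0
8. p3, 0
9. not Dia (p2 implies p3), 1
10. not (p2 implies p3), 0
11. not p3, 0
Accessibility: 0R0, 0R1, 1R0, 1R1
Branch closes: p3 and not p3 both at 0.
Every branch closes (one shown): unsatisfiable in S5.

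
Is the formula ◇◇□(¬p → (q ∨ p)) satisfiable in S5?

Yes, satisfiable

1. ◇◇□(¬p → (q ∨ p)), u
2. ◇□(¬p → (q ∨ p)), v
3. □(¬p → (q ∨ p)), w
4. ¬p → (q ∨ p), u
5. ¬p → (q ∨ p), v
6. ¬p → (q ∨ p), w
7. q ∨ p, u
8. q ∨ p, v
9. q ∨ p, w
10. p, u
11. p, v
12. p, w
Accessibility: uRu, uRv, uRw, vRu, vRv, vRw, wRu, wRv, wRw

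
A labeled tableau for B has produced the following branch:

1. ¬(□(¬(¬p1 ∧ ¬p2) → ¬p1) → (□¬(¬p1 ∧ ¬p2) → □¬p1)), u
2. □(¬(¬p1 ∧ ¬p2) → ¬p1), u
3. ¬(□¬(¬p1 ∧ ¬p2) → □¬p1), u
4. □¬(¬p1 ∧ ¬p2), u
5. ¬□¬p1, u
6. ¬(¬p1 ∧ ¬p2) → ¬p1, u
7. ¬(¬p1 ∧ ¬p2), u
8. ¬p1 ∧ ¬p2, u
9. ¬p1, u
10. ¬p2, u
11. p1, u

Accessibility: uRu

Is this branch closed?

Yes, closed

Both p1 and ¬p1 appear at u.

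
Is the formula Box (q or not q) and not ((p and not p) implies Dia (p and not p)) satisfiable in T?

Unsatisfiable (every branch closes)

1. Box (q or not q) and not ((p and not p) implies Dia (p and not p)), 0
2. Box (q or not q), 0
3. not ((p and not p) implies Dia (p and not p)), 0
4. p and not p, 0
5. not Dia (p and not p), 0
6. p, 0
7. not p, 0
Accessibility: 0R0
Branch closes: p and not p both at 0.
Every branch closes; the branch above is one of them.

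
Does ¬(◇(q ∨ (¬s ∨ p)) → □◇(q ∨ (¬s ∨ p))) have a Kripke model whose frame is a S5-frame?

1. ¬(◇(q ∨ (¬s ∨ p)) → □◇(q ∨ (¬s ∨ p))), 0
2. ◇(q ∨ (¬s ∨ p)), 0
3. ¬□◇(q ∨ (¬s ∨ p)), 0
4. q ∨ (¬s ∨ p), 1
5. ¬s ∨ p, 1
6. p, 1
7. ¬◇(q ∨ (¬s ∨ p)), 2
8. ¬(q ∨ (¬s ∨ p)), 0
9. ¬q, 0
10. ¬(¬s ∨ p), 0
11. s, 0
12. ¬p, 0
13. ¬(q ∨ (¬s ∨ p)), 1
14. ¬q, 1
15. ¬(¬s ∨ p), 1
16. s, 1
17. ¬p, 1
Accessibility: 0R0, 0R1, 0R2, 1R0, 1R1, 1R2, 2R0, 2R1, 2R2
Branch closes: p and ¬p both at 1.
All branches of the tableau close; one closing branch shown above.

Unsatisfiable (every branch closes)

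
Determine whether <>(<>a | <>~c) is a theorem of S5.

Tableau for the negation ~<>(<>a | <>~c):
1. ~<>(<>a | <>~c), 0
2. ~(<>a | <>~c), 0   [~<>-rule on 1 via 0R0]
3. ~<>a, 0   [~|-rule on 2]
4. ~<>~c, 0   [~|-rule on 2]
5. ~a, 0   [~<>-rule on 3 via 0R0]
6. c, 0   [~<>-rule on 4 via 0R0]
Accessibility: 0R0
The negation has an open branch (countermodel exists).

No, not valid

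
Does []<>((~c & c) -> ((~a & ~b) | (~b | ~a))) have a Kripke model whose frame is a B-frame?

Satisfiable

1. []<>((~c & c) -> ((~a & ~b) | (~b | ~a))), 0
2. <>((~c & c) -> ((~a & ~b) | (~b | ~a))), 0   [[]-rule on 1 via 0R0]
3. (~c & c) -> ((~a & ~b) | (~b | ~a)), 1   [<>-rule on 2: fresh world 1, 0R1]
4. <>((~c & c) -> ((~a & ~b) | (~b | ~a))), 1   [[]-rule on 1 via 0R1]
5. (~a & ~b) | (~b | ~a), 1   [->-rule on 3 (branches; this branch)]
6. ~b | ~a, 1   [|-rule on 5 (branches; this branch)]
7. ~a, 1   [|-rule on 6 (branches; this branch)]
8. (~c & c) -> ((~a & ~b) | (~b | ~a)), 2   [<>-rule on 4: fresh world 2, 1R2]
9. (~a & ~b) | (~b | ~a), 2   [->-rule on 8 (branches; this branch)]
10. ~b | ~a, 2   [|-rule on 9 (branches; this branch)]
11. ~a, 2   [|-rule on 10 (branches; this branch)]
Accessibility: 0R0, 0R1, 1R0, 1R1, 1R2, 2R1, 2R2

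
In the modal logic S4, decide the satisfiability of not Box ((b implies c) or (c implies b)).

1. not Box ((b implies c) or (c implies b)), u
2. not ((b implies c) or (c implies b)), v   [neg-Box-rule on 1: fresh world v, uRv]
3. not (b implies c), v   [neg-or-rule on 2]
4. not (c implies b), v   [neg-or-rule on 2]
5. b, v   [neg-implies-rule on 3]
6. not c, v   [neg-implies-rule on 3]
7. c, v   [neg-implies-rule on 4]
8. not b, v   [neg-implies-rule on 4]
Accessibility: uRu, uRv, vRv
Branch closes: c and not c both at v.
All branches of the tableau close; one closing branch shown above.

Unsatisfiable (every branch closes)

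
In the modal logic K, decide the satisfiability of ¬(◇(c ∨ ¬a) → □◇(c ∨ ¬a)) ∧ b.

Satisfiable

1. ¬(◇(c ∨ ¬a) → □◇(c ∨ ¬a)) ∧ b, w0
2. ¬(◇(c ∨ ¬a) → □◇(c ∨ ¬a)), w0
3. b, w0
4. ◇(c ∨ ¬a), w0
5. ¬□◇(c ∨ ¬a), w0
6. c ∨ ¬a, w1
7. ¬a, w1
8. ¬◇(c ∨ ¬a), w2
Accessibility: w0Rw1, w0Rw2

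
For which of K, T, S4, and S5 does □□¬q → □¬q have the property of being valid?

T, S4, S5

K-tableau for the negation ¬(□□¬q → □¬q):
1. ¬(□□¬q → □¬q), u
2. □□¬q, u
3. ¬□¬q, u
4. q, v
5. □¬q, v
Accessibility: uRv
Complete open branch: countermodel on a K-frame, so not valid in K.
T-tableau for the negation ¬(□□¬q → □¬q):
1. ¬(□□¬q → □¬q), u
2. □□¬q, u
3. ¬□¬q, u
4. □¬q, u
5. ¬q, u
6. q, v
7. □¬q, v
8. ¬q, v
Accessibility: uRu, uRv, vRv
Branch closes: q and ¬q both at v.
Every branch closes (one shown): valid in T, hence also in S4, S5 (every theorem of T is a theorem of S4 and S5).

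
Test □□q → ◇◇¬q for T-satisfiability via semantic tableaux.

1. □□q → ◇◇¬q, u
2. ◇◇¬q, u
3. ◇¬q, v
4. ¬q, w
Accessibility: uRu, uRv, vRv, vRw, wRw

Yes, satisfiable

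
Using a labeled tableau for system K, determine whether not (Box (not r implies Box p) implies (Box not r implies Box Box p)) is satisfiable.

Unsatisfiable

1. not (Box (not r implies Box p) implies (Box not r implies Box Box p)), w0
2. Box (not r implies Box p), w0   [neg-implies-rule on 1]
3. not (Box not r implies Box Box p), w0   [neg-implies-rule on 1]
4. Box not r, w0   [neg-implies-rule on 3]
5. not Box Box p, w0   [neg-implies-rule on 3]
6. not Box p, w1   [neg-Box-rule on 5: fresh world w1, w0Rw1]
7. not r implies Box p, w1   [Box-rule on 2 via w0Rw1]
8. not r, w1   [Box-rule on 4 via w0Rw1]
9. Box p, w1   [implies-rule on 7 (branches; this branch)]
10. not p, w2   [neg-Box-rule on 6: fresh world w2, w1Rw2]
11. p, w2   [Box-rule on 9 via w1Rw2]
Accessibility: w0Rw1, w1Rw2
Branch closes: p and not p both at w2.
All branches of the tableau close; one closing branch shown above.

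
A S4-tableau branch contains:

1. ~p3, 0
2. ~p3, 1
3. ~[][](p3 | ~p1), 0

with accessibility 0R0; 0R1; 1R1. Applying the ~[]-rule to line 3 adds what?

a fresh world 2 with 0R2, and ~[](p3 | ~p1) at 2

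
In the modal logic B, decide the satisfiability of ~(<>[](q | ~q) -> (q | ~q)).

No, unsatisfiable

1. ~(<>[](q | ~q) -> (q | ~q)), 0
2. <>[](q | ~q), 0
3. ~(q | ~q), 0
4. ~q, 0
5. q, 0
Accessibility: 0R0
Branch closes: q and ~q both at 0.
(One branch shown.) All branches close.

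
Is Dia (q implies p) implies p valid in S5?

Invalid (countermodel exists)

Tableau for the negation not (Dia (q implies p) implies p):
1. not (Dia (q implies p) implies p), u
2. Dia (q implies p), u   [neg-implies-rule on 1]
3. not p, u   [neg-implies-rule on 1]
4. q implies p, v   [Dia-rule on 2: fresh world v, uRv]
5. p, v   [implies-rule on 4 (branches; this branch)]
Accessibility: uRu, uRv, vRu, vRv
The negation has an open branch (countermodel exists).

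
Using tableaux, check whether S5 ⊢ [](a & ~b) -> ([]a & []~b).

Tableau for the negation ~([](a & ~b) -> ([]a & []~b)):
1. ~([](a & ~b) -> ([]a & []~b)), w0
2. [](a & ~b), w0
3. ~([]a & []~b), w0
4. a & ~b, w0
5. a, w0
6. ~b, w0
7. ~[]~b, w0
8. b, w1
9. a & ~b, w1
10. a, w1
11. ~b, w1
Accessibility: w0Rw0, w0Rw1, w1Rw0, w1Rw1
Branch closes: b and ~b both at w1.
Every branch of the negation's tableau closes; the branch above is one of them.

Valid in S5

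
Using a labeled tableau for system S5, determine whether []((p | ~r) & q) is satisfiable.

Satisfiable

1. []((p | ~r) & q), u
2. (p | ~r) & q, u   [[]-rule on 1 via uRu]
3. p | ~r, u   [&-rule on 2]
4. q, u   [&-rule on 2]
5. ~r, u   [|-rule on 3 (branches; this branch)]
Accessibility: uRu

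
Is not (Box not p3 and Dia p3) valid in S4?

Tableau for the negation Box not p3 and Dia p3:
1. Box not p3 and Dia p3, 0
2. Box not p3, 0   [and-rule on 1]
3. Dia p3, 0   [and-rule on 1]
4. not p3, 0   [Box-rule on 2 via 0R0]
5. p3, 1   [Dia-rule on 3: fresh world 1, 0R1]
6. not p3, 1   [Box-rule on 2 via 0R1]
Accessibility: 0R0, 0R1, 1R1
Branch closes: p3 and not p3 both at 1.
Every branch of the negation's tableau closes; the branch above is one of them.

Yes, valid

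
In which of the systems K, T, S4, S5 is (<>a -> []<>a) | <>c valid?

S5-tableau for the negation ~((<>a -> []<>a) | <>c):
1. ~((<>a -> []<>a) | <>c), u
2. ~(<>a -> []<>a), u   [~|-rule on 1]
3. ~<>c, u   [~|-rule on 1]
4. <>a, u   [~->-rule on 2]
5. ~[]<>a, u   [~->-rule on 2]
6. ~c, u   [~<>-rule on 3 via uRu]
7. a, v   [<>-rule on 4: fresh world v, uRv]
8. ~c, v   [~<>-rule on 3 via uRv]
9. ~<>a, w   [~[]-rule on 5: fresh world w, uRw]
10. ~c, w   [~<>-rule on 3 via uRw]
11. ~a, u   [~<>-rule on 9 via wRu]
12. ~a, v   [~<>-rule on 9 via wRv]
Accessibility: uRu, uRv, uRw, vRu, vRv, vRw, wRu, wRv, wRw
Branch closes: a and ~a both at v.
Every branch closes (one shown): valid in S5.
S4-tableau for the negation ~((<>a -> []<>a) | <>c):
1. ~((<>a -> []<>a) | <>c), u
2. ~(<>a -> []<>a), u   [~|-rule on 1]
3. ~<>c, u   [~|-rule on 1]
4. <>a, u   [~->-rule on 2]
5. ~[]<>a, u   [~->-rule on 2]
6. ~c, u   [~<>-rule on 3 via uRu]
7. a, v   [<>-rule on 4: fresh world v, uRv]
8. ~c, v   [~<>-rule on 3 via uRv]
9. ~<>a, w   [~[]-rule on 5: fresh world w, uRw]
10. ~c, w   [~<>-rule on 3 via uRw]
11. ~a, w   [~<>-rule on 9 via wRw]
Accessibility: uRu, uRv, uRw, vRv, wRw
Complete open branch: countermodel on an S4-frame, so not valid in S4, nor in K, T (the same frame is also a K-frame and a T-frame).

S5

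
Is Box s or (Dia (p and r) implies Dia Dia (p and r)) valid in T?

Yes, valid

Tableau for the negation not (Box s or (Dia (p and r) implies Dia Dia (p and r))):
1. not (Box s or (Dia (p and r) implies Dia Dia (p and r))), 0
2. not Box s, 0
3. not (Dia (p and r) implies Dia Dia (p and r)), 0
4. Dia (p and r), 0
5. not Dia Dia (p and r), 0
6. not Dia (p and r), 0
7. not (p and r), 0
8. not r, 0
9. not s, 1
10. not Dia (p and r), 1
11. not (p and r), 1
12. not r, 1
13. p and r, 2
14. p, 2
15. r, 2
16. not Dia (p and r), 2
17. not (p and r), 2
18. not r, 2
Accessibility: 0R0, 0R1, 0R2, 1R1, 2R2
Branch closes: r and not r both at 2.
Every branch of the negation's tableau closes; the branch above is one of them.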